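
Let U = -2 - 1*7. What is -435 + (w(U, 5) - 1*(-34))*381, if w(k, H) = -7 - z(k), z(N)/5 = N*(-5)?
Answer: -75873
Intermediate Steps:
U = -9 (U = -2 - 7 = -9)
z(N) = -25*N (z(N) = 5*(N*(-5)) = 5*(-5*N) = -25*N)
w(k, H) = -7 + 25*k (w(k, H) = -7 - (-25)*k = -7 + 25*k)
-435 + (w(U, 5) - 1*(-34))*381 = -435 + ((-7 + 25*(-9)) - 1*(-34))*381 = -435 + ((-7 - 225) + 34)*381 = -435 + (-232 + 34)*381 = -435 - 198*381 = -435 - 75438 = -75873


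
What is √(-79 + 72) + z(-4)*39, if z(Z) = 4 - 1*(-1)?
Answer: 195 + I*√7 ≈ 195.0 + 2.6458*I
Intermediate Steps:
z(Z) = 5 (z(Z) = 4 + 1 = 5)
√(-79 + 72) + z(-4)*39 = √(-79 + 72) + 5*39 = √(-7) + 195 = I*√7 + 195 = 195 + I*√7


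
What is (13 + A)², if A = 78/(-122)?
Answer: 568516/3721 ≈ 152.79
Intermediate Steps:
A = -39/61 (A = 78*(-1/122) = -39/61 ≈ -0.63934)
(13 + A)² = (13 - 39/61)² = (754/61)² = 568516/3721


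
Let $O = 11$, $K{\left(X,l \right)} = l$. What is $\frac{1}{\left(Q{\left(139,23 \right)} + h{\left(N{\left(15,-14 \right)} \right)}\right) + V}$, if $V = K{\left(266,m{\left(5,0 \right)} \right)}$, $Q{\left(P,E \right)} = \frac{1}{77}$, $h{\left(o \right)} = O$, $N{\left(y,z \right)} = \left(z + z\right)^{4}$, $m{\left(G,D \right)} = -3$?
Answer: $\frac{77}{617} \approx 0.1248$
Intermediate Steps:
$N{\left(y,z \right)} = 16 z^{4}$ ($N{\left(y,z \right)} = \left(2 z\right)^{4} = 16 z^{4}$)
$h{\left(o \right)} = 11$
$Q{\left(P,E \right)} = \frac{1}{77}$
$V = -3$
$\frac{1}{\left(Q{\left(139,23 \right)} + h{\left(N{\left(15,-14 \right)} \right)}\right) + V} = \frac{1}{\left(\frac{1}{77} + 11\right) - 3} = \frac{1}{\frac{848}{77} - 3} = \frac{1}{\frac{617}{77}} = \frac{77}{617}$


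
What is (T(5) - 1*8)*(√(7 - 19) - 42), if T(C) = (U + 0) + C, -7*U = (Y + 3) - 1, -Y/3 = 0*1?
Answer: 138 - 46*I*√3/7 ≈ 138.0 - 11.382*I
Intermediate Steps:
Y = 0 (Y = -0 = -3*0 = 0)
U = -2/7 (U = -((0 + 3) - 1)/7 = -(3 - 1)/7 = -⅐*2 = -2/7 ≈ -0.28571)
T(C) = -2/7 + C (T(C) = (-2/7 + 0) + C = -2/7 + C)
(T(5) - 1*8)*(√(7 - 19) - 42) = ((-2/7 + 5) - 1*8)*(√(7 - 19) - 42) = (33/7 - 8)*(√(-12) - 42) = -23*(2*I*√3 - 42)/7 = -23*(-42 + 2*I*√3)/7 = 138 - 46*I*√3/7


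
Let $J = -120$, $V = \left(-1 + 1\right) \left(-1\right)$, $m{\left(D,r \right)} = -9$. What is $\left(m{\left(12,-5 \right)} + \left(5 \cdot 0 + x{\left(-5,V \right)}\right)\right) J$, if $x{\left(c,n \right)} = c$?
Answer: $1680$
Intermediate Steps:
$V = 0$ ($V = 0 \left(-1\right) = 0$)
$\left(m{\left(12,-5 \right)} + \left(5 \cdot 0 + x{\left(-5,V \right)}\right)\right) J = \left(-9 + \left(5 \cdot 0 - 5\right)\right) \left(-120\right) = \left(-9 + \left(0 - 5\right)\right) \left(-120\right) = \left(-9 - 5\right) \left(-120\right) = \left(-14\right) \left(-120\right) = 1680$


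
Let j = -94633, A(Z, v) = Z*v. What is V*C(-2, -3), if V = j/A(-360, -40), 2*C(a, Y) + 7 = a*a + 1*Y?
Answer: 94633/4800 ≈ 19.715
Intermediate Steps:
C(a, Y) = -7/2 + Y/2 + a²/2 (C(a, Y) = -7/2 + (a*a + 1*Y)/2 = -7/2 + (a² + Y)/2 = -7/2 + (Y + a²)/2 = -7/2 + (Y/2 + a²/2) = -7/2 + Y/2 + a²/2)
V = -94633/14400 (V = -94633/((-360*(-40))) = -94633/14400 ≈ -6.5717)
V*C(-2, -3) = -94633*(-7/2 + (½)*(-3) + (½)*(-2)²)/14400 = -94633*(-7/2 - 3/2 + (½)*4)/14400 = -94633*(-7/2 - 3/2 + 2)/14400 = -94633/14400*(-3) = 94633/4800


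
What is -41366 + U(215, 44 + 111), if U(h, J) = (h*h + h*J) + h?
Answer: 38399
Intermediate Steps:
U(h, J) = h + h**2 + J*h (U(h, J) = (h**2 + J*h) + h = h + h**2 + J*h)
-41366 + U(215, 44 + 111) = -41366 + 215*(1 + (44 + 111) + 215) = -41366 + 215*(1 + 155 + 215) = -41366 + 215*371 = -41366 + 79765 = 38399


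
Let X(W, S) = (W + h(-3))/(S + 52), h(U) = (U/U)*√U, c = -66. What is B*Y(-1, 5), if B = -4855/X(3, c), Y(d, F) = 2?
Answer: 33985 - 33985*I*√3/3 ≈ 33985.0 - 19621.0*I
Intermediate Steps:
h(U) = √U (h(U) = 1*√U = √U)
X(W, S) = (W + I*√3)/(52 + S) (X(W, S) = (W + √(-3))/(S + 52) = (W + I*√3)/(52 + S))
B = -4855/(-3/14 - I*√3/14) (B = -4855*(52 - 66)/(3 + I*√3) = -4855*(-14/(3 + I*√3)) = -4855/(-3/14 - I*√3/14) ≈ 16993.0 - 9810.6*I)
B*Y(-1, 5) = (33985/2 - 33985*I*√3/6)*2 = 33985 - 33985*I*√3/3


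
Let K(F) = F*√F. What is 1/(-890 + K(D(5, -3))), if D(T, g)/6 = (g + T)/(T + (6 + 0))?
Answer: -592295/527141686 - 66*√33/263570843 ≈ -0.0011250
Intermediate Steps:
D(T, g) = 6*(T + g)/(6 + T) (D(T, g) = 6*((g + T)/(T + (6 + 0))) = 6*((T + g)/(T + 6)) = 6*((T + g)/(6 + T)) = 6*(T + g)/(6 + T))
K(F) = F^(3/2)
1/(-890 + K(D(5, -3))) = 1/(-890 + (6*(5 - 3)/(6 + 5))^(3/2)) = 1/(-890 + (6*2/11)^(3/2)) = 1/(-890 + (6*(1/11)*2)^(3/2)) = 1/(-890 + (12/11)^(3/2)) = 1/(-890 + 24*√33/121)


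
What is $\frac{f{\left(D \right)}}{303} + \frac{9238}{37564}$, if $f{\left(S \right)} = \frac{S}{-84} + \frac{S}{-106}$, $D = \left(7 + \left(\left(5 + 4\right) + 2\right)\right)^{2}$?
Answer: $\frac{157019939}{703780322} \approx 0.22311$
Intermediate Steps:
$D = 324$ ($D = \left(7 + \left(9 + 2\right)\right)^{2} = \left(7 + 11\right)^{2} = 18^{2} = 324$)
$f{\left(S \right)} = - \frac{95 S}{4452}$ ($f{\left(S \right)} = S \left(- \frac{1}{84}\right) + S \left(- \frac{1}{106}\right) = - \frac{S}{84} - \frac{S}{106} = - \frac{95 S}{4452}$)
$\frac{f{\left(D \right)}}{303} + \frac{9238}{37564} = \frac{\left(- \frac{95}{4452}\right) 324}{303} + \frac{9238}{37564} = \left(- \frac{2565}{371}\right) \frac{1}{303} + 9238 \cdot \frac{1}{37564} = - \frac{855}{37471} + \frac{4619}{18782} = \frac{157019939}{703780322}$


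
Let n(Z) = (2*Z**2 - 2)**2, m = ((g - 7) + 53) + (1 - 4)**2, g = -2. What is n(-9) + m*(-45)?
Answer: 23215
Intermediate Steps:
m = 53 (m = ((-2 - 7) + 53) + (1 - 4)**2 = (-9 + 53) + (-3)**2 = 44 + 9 = 53)
n(Z) = (-2 + 2*Z**2)**2
n(-9) + m*(-45) = 4*(-1 + (-9)**2)**2 + 53*(-45) = 4*(-1 + 81)**2 - 2385 = 4*80**2 - 2385 = 4*6400 - 2385 = 25600 - 2385 = 23215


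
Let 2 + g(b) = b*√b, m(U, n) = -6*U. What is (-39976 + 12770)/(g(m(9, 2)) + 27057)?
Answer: -736058330/732130489 - 4407372*I*√6/732130489 ≈ -1.0054 - 0.014746*I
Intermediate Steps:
g(b) = -2 + b^(3/2) (g(b) = -2 + b*√b = -2 + b^(3/2))
(-39976 + 12770)/(g(m(9, 2)) + 27057) = (-39976 + 12770)/((-2 + (-6*9)^(3/2)) + 27057) = -27206/((-2 + (-54)^(3/2)) + 27057) = -27206/((-2 - 162*I*√6) + 27057) = -27206/(27055 - 162*I*√6)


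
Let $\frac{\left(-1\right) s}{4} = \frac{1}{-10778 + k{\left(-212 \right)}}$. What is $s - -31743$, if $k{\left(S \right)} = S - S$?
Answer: $\frac{171063029}{5389} \approx 31743.0$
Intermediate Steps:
$k{\left(S \right)} = 0$
$s = \frac{2}{5389}$ ($s = - \frac{4}{-10778 + 0} = - \frac{4}{-10778} = \left(-4\right) \left(- \frac{1}{10778}\right) = \frac{2}{5389} \approx 0.00037113$)
$s - -31743 = \frac{2}{5389} - -31743 = \frac{2}{5389} + 31743 = \frac{171063029}{5389}$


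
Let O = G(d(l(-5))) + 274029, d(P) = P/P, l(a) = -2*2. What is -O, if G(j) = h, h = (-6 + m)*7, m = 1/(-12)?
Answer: -3287837/12 ≈ -2.7399e+5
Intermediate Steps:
l(a) = -4
m = -1/12 ≈ -0.083333
d(P) = 1
h = -511/12 (h = (-6 - 1/12)*7 = -73/12*7 = -511/12 ≈ -42.583)
G(j) = -511/12
O = 3287837/12 (O = -511/12 + 274029 = 3287837/12 ≈ 2.7399e+5)
-O = -1*3287837/12 = -3287837/12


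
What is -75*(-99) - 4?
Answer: 7421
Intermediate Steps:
-75*(-99) - 4 = 7425 - 4 = 7421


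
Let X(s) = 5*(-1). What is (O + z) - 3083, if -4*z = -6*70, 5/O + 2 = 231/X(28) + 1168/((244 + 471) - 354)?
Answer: -241706483/81161 ≈ -2978.1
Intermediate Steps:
X(s) = -5
O = -9025/81161 (O = 5/(-2 + (231/(-5) + 1168/((244 + 471) - 354))) = 5/(-2 + (231*(-⅕) + 1168/(715 - 354))) = 5/(-2 + (-231/5 + 1168/361)) = 5/(-2 - 77551/1805) = 5/(-81161/1805) = 5*(-1805/81161) = -9025/81161 ≈ -0.11120)
z = 105 (z = -(-3)*70/2 = -¼*(-420) = 105)
(O + z) - 3083 = (-9025/81161 + 105) - 3083 = 8512880/81161 - 3083 = -241706483/81161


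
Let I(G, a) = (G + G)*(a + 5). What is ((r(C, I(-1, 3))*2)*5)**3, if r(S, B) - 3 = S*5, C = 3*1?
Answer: 5832000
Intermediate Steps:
C = 3
I(G, a) = 2*G*(5 + a) (I(G, a) = (2*G)*(5 + a) = 2*G*(5 + a))
r(S, B) = 3 + 5*S (r(S, B) = 3 + S*5 = 3 + 5*S)
((r(C, I(-1, 3))*2)*5)**3 = (((3 + 5*3)*2)*5)**3 = (((3 + 15)*2)*5)**3 = ((18*2)*5)**3 = (36*5)**3 = 180**3 = 5832000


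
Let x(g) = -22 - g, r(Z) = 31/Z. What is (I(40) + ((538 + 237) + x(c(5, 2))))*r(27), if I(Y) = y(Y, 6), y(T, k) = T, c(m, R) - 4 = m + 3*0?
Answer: 24304/27 ≈ 900.15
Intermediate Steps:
c(m, R) = 4 + m (c(m, R) = 4 + (m + 3*0) = 4 + (m + 0) = 4 + m)
I(Y) = Y
(I(40) + ((538 + 237) + x(c(5, 2))))*r(27) = (40 + ((538 + 237) + (-22 - (4 + 5))))*(31/27) = (40 + (775 + (-22 - 1*9)))*(31*(1/27)) = (40 + (775 + (-22 - 9)))*(31/27) = (40 + (775 - 31))*(31/27) = (40 + 744)*(31/27) = 784*(31/27) = 24304/27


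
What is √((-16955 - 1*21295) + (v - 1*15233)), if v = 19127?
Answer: 2*I*√8589 ≈ 185.35*I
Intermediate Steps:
√((-16955 - 1*21295) + (v - 1*15233)) = √((-16955 - 1*21295) + (19127 - 1*15233)) = √((-16955 - 21295) + (19127 - 15233)) = √(-38250 + 3894) = √(-34356) = 2*I*√8589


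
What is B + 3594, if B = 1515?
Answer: 5109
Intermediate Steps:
B + 3594 = 1515 + 3594 = 5109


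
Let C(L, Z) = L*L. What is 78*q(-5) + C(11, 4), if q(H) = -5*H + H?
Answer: 1681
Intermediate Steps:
C(L, Z) = L²
q(H) = -4*H
78*q(-5) + C(11, 4) = 78*(-4*(-5)) + 11² = 78*20 + 121 = 1560 + 121 = 1681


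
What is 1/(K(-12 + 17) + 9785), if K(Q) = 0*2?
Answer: 1/9785 ≈ 0.00010220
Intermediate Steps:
K(Q) = 0
1/(K(-12 + 17) + 9785) = 1/(0 + 9785) = 1/9785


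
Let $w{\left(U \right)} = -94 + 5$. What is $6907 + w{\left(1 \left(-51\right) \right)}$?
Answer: $6818$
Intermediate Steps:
$w{\left(U \right)} = -89$
$6907 + w{\left(1 \left(-51\right) \right)} = 6907 - 89 = 6818$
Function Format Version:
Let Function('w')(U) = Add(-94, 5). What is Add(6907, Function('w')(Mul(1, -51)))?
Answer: 6818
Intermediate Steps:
Function('w')(U) = -89
Add(6907, Function('w')(Mul(1, -51))) = Add(6907, -89) = 6818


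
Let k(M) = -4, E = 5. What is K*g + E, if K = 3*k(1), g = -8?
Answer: 101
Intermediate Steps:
K = -12 (K = 3*(-4) = -12)
K*g + E = -12*(-8) + 5 = 96 + 5 = 101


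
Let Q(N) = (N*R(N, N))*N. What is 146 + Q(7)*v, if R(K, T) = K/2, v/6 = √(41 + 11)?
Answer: 146 + 2058*√13 ≈ 7566.2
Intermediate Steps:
v = 12*√13 (v = 6*√(41 + 11) = 6*√52 = 6*(2*√13) = 12*√13 ≈ 43.267)
R(K, T) = K/2 (R(K, T) = K*(½) = K/2)
Q(N) = N³/2 (Q(N) = (N*(N/2))*N = (N²/2)*N = N³/2)
146 + Q(7)*v = 146 + ((½)*7³)*(12*√13) = 146 + ((½)*343)*(12*√13) = 146 + 343*(12*√13)/2 = 146 + 2058*√13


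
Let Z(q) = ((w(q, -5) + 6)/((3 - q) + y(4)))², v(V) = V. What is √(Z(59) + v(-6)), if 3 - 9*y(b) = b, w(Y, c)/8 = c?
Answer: I*√1436514/505 ≈ 2.3734*I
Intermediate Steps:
w(Y, c) = 8*c
y(b) = ⅓ - b/9
Z(q) = 1156/(26/9 - q)² (Z(q) = ((8*(-5) + 6)/((3 - q) + (⅓ - ⅑*4)))² = ((-40 + 6)/((3 - q) + (⅓ - 4/9)))² = (-34/((3 - q) - ⅑))² = (-34/(26/9 - q))² = 1156/(26/9 - q)²)
√(Z(59) + v(-6)) = √(93636/(-26 + 9*59)² - 6) = √(93636/(-26 + 531)² - 6) = √(93636/505² - 6) = √(93636*(1/255025) - 6) = √(93636/255025 - 6) = √(-1436514/255025) = I*√1436514/505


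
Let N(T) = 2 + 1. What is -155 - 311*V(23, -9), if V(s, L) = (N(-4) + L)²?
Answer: -11351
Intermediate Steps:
N(T) = 3
V(s, L) = (3 + L)²
-155 - 311*V(23, -9) = -155 - 311*(3 - 9)² = -155 - 311*(-6)² = -155 - 311*36 = -155 - 11196 = -11351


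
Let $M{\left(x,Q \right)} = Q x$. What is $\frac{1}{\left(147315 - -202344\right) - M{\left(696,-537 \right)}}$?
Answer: $\frac{1}{723411} \approx 1.3823 \cdot 10^{-6}$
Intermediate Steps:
$\frac{1}{\left(147315 - -202344\right) - M{\left(696,-537 \right)}} = \frac{1}{\left(147315 - -202344\right) - \left(-537\right) 696} = \frac{1}{\left(147315 + 202344\right) - -373752} = \frac{1}{349659 + 373752} = \frac{1}{723411}$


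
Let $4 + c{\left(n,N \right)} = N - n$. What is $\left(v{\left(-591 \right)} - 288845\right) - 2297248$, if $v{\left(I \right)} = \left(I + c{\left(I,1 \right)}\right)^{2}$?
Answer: $-2586084$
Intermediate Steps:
$c{\left(n,N \right)} = -4 + N - n$ ($c{\left(n,N \right)} = -4 + \left(N - n\right) = -4 + N - n$)
$v{\left(I \right)} = 9$ ($v{\left(I \right)} = \left(I - \left(3 + I\right)\right)^{2} = \left(-3\right)^{2} = 9$)
$\left(v{\left(-591 \right)} - 288845\right) - 2297248 = \left(9 - 288845\right) - 2297248 = -288836 - 2297248 = -2586084$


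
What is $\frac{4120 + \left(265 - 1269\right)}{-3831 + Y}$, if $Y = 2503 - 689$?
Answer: $- \frac{3116}{2017} \approx -1.5449$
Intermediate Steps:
$Y = 1814$ ($Y = 2503 - 689 = 1814$)
$\frac{4120 + \left(265 - 1269\right)}{-3831 + Y} = \frac{4120 + \left(265 - 1269\right)}{-3831 + 1814} = \frac{4120 - 1004}{-2017} = 3116 \left(- \frac{1}{2017}\right) = - \frac{3116}{2017}$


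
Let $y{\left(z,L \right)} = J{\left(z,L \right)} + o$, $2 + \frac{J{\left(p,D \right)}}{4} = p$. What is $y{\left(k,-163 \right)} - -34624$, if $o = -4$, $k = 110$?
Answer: $35052$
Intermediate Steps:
$J{\left(p,D \right)} = -8 + 4 p$
$y{\left(z,L \right)} = -12 + 4 z$ ($y{\left(z,L \right)} = \left(-8 + 4 z\right) - 4 = -12 + 4 z$)
$y{\left(k,-163 \right)} - -34624 = \left(-12 + 4 \cdot 110\right) - -34624 = \left(-12 + 440\right) + 34624 = 428 + 34624 = 35052$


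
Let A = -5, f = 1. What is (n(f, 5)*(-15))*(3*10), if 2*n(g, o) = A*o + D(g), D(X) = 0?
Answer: 5625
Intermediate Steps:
n(g, o) = -5*o/2 (n(g, o) = (-5*o + 0)/2 = (-5*o)/2 = -5*o/2)
(n(f, 5)*(-15))*(3*10) = (-5/2*5*(-15))*(3*10) = -25/2*(-15)*30 = (375/2)*30 = 5625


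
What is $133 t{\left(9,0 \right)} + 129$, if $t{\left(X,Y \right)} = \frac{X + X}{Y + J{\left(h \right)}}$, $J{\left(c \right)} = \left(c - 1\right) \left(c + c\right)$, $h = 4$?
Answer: $\frac{915}{4} \approx 228.75$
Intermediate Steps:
$J{\left(c \right)} = 2 c \left(-1 + c\right)$ ($J{\left(c \right)} = \left(-1 + c\right) 2 c = 2 c \left(-1 + c\right)$)
$t{\left(X,Y \right)} = \frac{2 X}{24 + Y}$ ($t{\left(X,Y \right)} = \frac{X + X}{Y + 2 \cdot 4 \left(-1 + 4\right)} = \frac{2 X}{Y + 2 \cdot 4 \cdot 3} = \frac{2 X}{Y + 24} = \frac{2 X}{24 + Y}$)
$133 t{\left(9,0 \right)} + 129 = 133 \cdot 2 \cdot 9 \frac{1}{24 + 0} + 129 = 133 \cdot 2 \cdot 9 \cdot \frac{1}{24} + 129 = 133 \cdot \frac{3}{4} + 129 = \frac{399}{4} + 129 = \frac{915}{4}$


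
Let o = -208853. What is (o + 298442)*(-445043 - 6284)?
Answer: -40433934603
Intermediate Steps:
(o + 298442)*(-445043 - 6284) = (-208853 + 298442)*(-445043 - 6284) = 89589*(-451327) = -40433934603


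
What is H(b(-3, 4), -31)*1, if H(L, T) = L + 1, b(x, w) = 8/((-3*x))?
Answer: 17/9 ≈ 1.8889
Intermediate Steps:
b(x, w) = -8/(3*x) (b(x, w) = 8*(-1/(3*x)) = -8/(3*x))
H(L, T) = 1 + L
H(b(-3, 4), -31)*1 = (1 - 8/3/(-3))*1 = (1 - 8/3*(-⅓))*1 = (1 + 8/9)*1 = (17/9)*1 = 17/9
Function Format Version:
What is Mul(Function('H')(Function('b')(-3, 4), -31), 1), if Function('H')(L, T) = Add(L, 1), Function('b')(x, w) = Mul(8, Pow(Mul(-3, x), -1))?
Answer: Rational(17, 9) ≈ 1.8889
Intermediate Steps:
Function('b')(x, w) = Mul(Rational(-8, 3), Pow(x, -1)) (Function('b')(x, w) = Mul(8, Mul(Rational(-1, 3), Pow(x, -1))) = Mul(Rational(-8, 3), Pow(x, -1)))
Function('H')(L, T) = Add(1, L)
Mul(Function('H')(Function('b')(-3, 4), -31), 1) = Mul(Add(1, Mul(Rational(-8, 3), Pow(-3, -1))), 1) = Mul(Add(1, Mul(Rational(-8, 3), Rational(-1, 3))), 1) = Mul(Add(1, Rational(8, 9)), 1) = Mul(Rational(17, 9), 1) = Rational(17, 9)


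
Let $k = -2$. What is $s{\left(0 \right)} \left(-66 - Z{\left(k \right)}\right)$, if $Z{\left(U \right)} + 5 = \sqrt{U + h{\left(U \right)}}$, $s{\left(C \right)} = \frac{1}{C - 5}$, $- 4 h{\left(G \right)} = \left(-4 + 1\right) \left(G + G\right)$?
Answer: $\frac{61}{5} + \frac{i \sqrt{5}}{5} \approx 12.2 + 0.44721 i$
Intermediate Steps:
$h{\left(G \right)} = \frac{3 G}{2}$ ($h{\left(G \right)} = - \frac{\left(-4 + 1\right) \left(G + G\right)}{4} = - \frac{\left(-3\right) 2 G}{4} = - \frac{\left(-6\right) G}{4} = \frac{3 G}{2}$)
$s{\left(C \right)} = \frac{1}{-5 + C}$
$Z{\left(U \right)} = -5 + \frac{\sqrt{10} \sqrt{U}}{2}$ ($Z{\left(U \right)} = -5 + \sqrt{U + \frac{3 U}{2}} = -5 + \sqrt{\frac{5 U}{2}} = -5 + \frac{\sqrt{10} \sqrt{U}}{2}$)
$s{\left(0 \right)} \left(-66 - Z{\left(k \right)}\right) = \frac{-66 - \left(-5 + \frac{\sqrt{10} \sqrt{-2}}{2}\right)}{-5 + 0} = \frac{-66 - \left(-5 + \frac{\sqrt{10} i \sqrt{2}}{2}\right)}{-5} = - \frac{-66 - \left(-5 + i \sqrt{5}\right)}{5} = - \frac{-66 + \left(5 - i \sqrt{5}\right)}{5} = - \frac{-61 - i \sqrt{5}}{5} = \frac{61}{5} + \frac{i \sqrt{5}}{5}$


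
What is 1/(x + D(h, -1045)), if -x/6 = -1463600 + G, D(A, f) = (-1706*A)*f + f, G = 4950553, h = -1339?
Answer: -1/2408051793 ≈ -4.1527e-10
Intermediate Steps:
D(A, f) = f - 1706*A*f (D(A, f) = -1706*A*f + f = f - 1706*A*f)
x = -20921718 (x = -6*(-1463600 + 4950553) = -6*3486953 = -20921718)
1/(x + D(h, -1045)) = 1/(-20921718 - 1045*(1 - 1706*(-1339))) = 1/(-20921718 - 1045*(1 + 2284334)) = 1/(-20921718 - 1045*2284335) = 1/(-20921718 - 2387130075) = 1/(-2408051793) = -1/2408051793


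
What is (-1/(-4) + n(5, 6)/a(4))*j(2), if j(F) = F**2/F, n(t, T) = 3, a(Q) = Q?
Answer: 2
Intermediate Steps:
j(F) = F
(-1/(-4) + n(5, 6)/a(4))*j(2) = (-1/(-4) + 3/4)*2 = (-1*(-1/4) + 3*(1/4))*2 = (1/4 + 3/4)*2 = 1*2 = 2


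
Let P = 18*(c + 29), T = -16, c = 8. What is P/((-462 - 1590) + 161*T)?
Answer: -333/2314 ≈ -0.14391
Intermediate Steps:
P = 666 (P = 18*(8 + 29) = 18*37 = 666)
P/((-462 - 1590) + 161*T) = 666/((-462 - 1590) + 161*(-16)) = 666/(-2052 - 2576) = 666/(-4628) = 666*(-1/4628) = -333/2314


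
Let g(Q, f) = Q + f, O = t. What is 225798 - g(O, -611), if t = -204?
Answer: 226613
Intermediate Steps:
O = -204
225798 - g(O, -611) = 225798 - (-204 - 611) = 225798 - 1*(-815) = 225798 + 815 = 226613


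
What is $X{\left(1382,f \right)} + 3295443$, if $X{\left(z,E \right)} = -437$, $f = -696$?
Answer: $3295006$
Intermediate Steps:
$X{\left(1382,f \right)} + 3295443 = -437 + 3295443 = 3295006$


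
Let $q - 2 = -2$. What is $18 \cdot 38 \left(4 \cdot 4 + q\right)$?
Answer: $10944$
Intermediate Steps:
$q = 0$ ($q = 2 - 2 = 0$)
$18 \cdot 38 \left(4 \cdot 4 + q\right) = 18 \cdot 38 \left(4 \cdot 4 + 0\right) = 684 \left(16 + 0\right) = 684 \cdot 16 = 10944$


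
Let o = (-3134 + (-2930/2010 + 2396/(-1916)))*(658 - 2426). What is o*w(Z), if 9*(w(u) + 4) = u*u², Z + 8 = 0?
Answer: -292596087026048/866511 ≈ -3.3767e+8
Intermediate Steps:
Z = -8 (Z = -8 + 0 = -8)
w(u) = -4 + u³/9 (w(u) = -4 + (u*u²)/9 = -4 + u³/9)
o = 533934465376/96279 (o = (-3134 + (-2930*1/2010 + 2396*(-1/1916)))*(-1768) = (-3134 + (-293/201 - 599/479))*(-1768) = (-3134 - 260746/96279)*(-1768) = -301999132/96279*(-1768) = 533934465376/96279 ≈ 5.5457e+6)
o*w(Z) = 533934465376*(-4 + (⅑)*(-8)³)/96279 = 533934465376*(-4 + (⅑)*(-512))/96279 = 533934465376*(-4 - 512/9)/96279 = (533934465376/96279)*(-548/9) = -292596087026048/866511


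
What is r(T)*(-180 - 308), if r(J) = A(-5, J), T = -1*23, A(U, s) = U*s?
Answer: -56120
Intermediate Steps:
T = -23
r(J) = -5*J
r(T)*(-180 - 308) = (-5*(-23))*(-180 - 308) = 115*(-488) = -56120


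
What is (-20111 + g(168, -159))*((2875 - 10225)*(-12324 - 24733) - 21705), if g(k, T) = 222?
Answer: -5416714355805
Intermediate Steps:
(-20111 + g(168, -159))*((2875 - 10225)*(-12324 - 24733) - 21705) = (-20111 + 222)*((2875 - 10225)*(-12324 - 24733) - 21705) = -19889*(-7350*(-37057) - 21705) = -19889*(272368950 - 21705) = -19889*272347245 = -5416714355805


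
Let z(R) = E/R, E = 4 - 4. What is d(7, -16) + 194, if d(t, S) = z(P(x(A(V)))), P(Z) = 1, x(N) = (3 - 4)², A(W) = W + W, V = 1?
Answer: 194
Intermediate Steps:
A(W) = 2*W
E = 0
x(N) = 1 (x(N) = (-1)² = 1)
z(R) = 0 (z(R) = 0/R = 0)
d(t, S) = 0
d(7, -16) + 194 = 0 + 194 = 194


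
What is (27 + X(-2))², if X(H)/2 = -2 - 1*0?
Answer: 529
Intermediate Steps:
X(H) = -4 (X(H) = 2*(-2 - 1*0) = 2*(-2 + 0) = 2*(-2) = -4)
(27 + X(-2))² = (27 - 4)² = 23² = 529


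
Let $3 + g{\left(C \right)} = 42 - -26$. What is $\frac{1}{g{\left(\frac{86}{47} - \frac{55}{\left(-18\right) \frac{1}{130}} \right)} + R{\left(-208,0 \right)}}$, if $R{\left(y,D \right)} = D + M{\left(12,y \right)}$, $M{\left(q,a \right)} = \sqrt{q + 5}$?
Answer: $\frac{65}{4208} - \frac{\sqrt{17}}{4208} \approx 0.014467$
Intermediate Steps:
$M{\left(q,a \right)} = \sqrt{5 + q}$
$g{\left(C \right)} = 65$ ($g{\left(C \right)} = -3 + \left(42 - -26\right) = -3 + \left(42 + 26\right) = -3 + 68 = 65$)
$R{\left(y,D \right)} = D + \sqrt{17}$ ($R{\left(y,D \right)} = D + \sqrt{5 + 12} = D + \sqrt{17}$)
$\frac{1}{g{\left(\frac{86}{47} - \frac{55}{\left(-18\right) \frac{1}{130}} \right)} + R{\left(-208,0 \right)}} = \frac{1}{65 + \left(0 + \sqrt{17}\right)} = \frac{1}{65 + \sqrt{17}}$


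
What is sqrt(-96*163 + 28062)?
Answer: sqrt(12414) ≈ 111.42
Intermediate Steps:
sqrt(-96*163 + 28062) = sqrt(-15648 + 28062) = sqrt(12414)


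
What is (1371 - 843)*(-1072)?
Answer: -566016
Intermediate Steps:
(1371 - 843)*(-1072) = 528*(-1072) = -566016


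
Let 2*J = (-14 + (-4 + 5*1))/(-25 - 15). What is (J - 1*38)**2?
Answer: 9162729/6400 ≈ 1431.7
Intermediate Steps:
J = 13/80 (J = ((-14 + (-4 + 5*1))/(-25 - 15))/2 = ((-14 + (-4 + 5))/(-40))/2 = ((-14 + 1)*(-1/40))/2 = (-13*(-1/40))/2 = (1/2)*(13/40) = 13/80 ≈ 0.16250)
(J - 1*38)**2 = (13/80 - 1*38)**2 = (13/80 - 38)**2 = (-3027/80)**2 = 9162729/6400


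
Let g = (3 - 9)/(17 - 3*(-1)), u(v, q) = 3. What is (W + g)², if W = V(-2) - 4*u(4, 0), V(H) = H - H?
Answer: 15129/100 ≈ 151.29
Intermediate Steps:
V(H) = 0
g = -3/10 (g = -6/(17 + 3) = -6/20 = -6*1/20 = -3/10 ≈ -0.30000)
W = -12 (W = 0 - 4*3 = 0 - 12 = -12)
(W + g)² = (-12 - 3/10)² = (-123/10)² = 15129/100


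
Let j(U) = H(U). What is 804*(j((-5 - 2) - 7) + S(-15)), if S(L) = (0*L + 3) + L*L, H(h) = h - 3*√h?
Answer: 172056 - 2412*I*√14 ≈ 1.7206e+5 - 9024.9*I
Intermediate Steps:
j(U) = U - 3*√U
S(L) = 3 + L² (S(L) = (0 + 3) + L² = 3 + L²)
804*(j((-5 - 2) - 7) + S(-15)) = 804*((((-5 - 2) - 7) - 3*√((-5 - 2) - 7)) + (3 + (-15)²)) = 804*(((-7 - 7) - 3*√(-7 - 7)) + (3 + 225)) = 804*((-14 - 3*I*√14) + 228) = 804*(214 - 3*I*√14) = 172056 - 2412*I*√14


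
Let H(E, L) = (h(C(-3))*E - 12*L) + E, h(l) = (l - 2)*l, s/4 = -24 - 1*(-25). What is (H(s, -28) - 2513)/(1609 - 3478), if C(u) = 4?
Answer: 2141/1869 ≈ 1.1455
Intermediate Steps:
s = 4 (s = 4*(-24 - 1*(-25)) = 4*(-24 + 25) = 4*1 = 4)
h(l) = l*(-2 + l) (h(l) = (-2 + l)*l = l*(-2 + l))
H(E, L) = -12*L + 9*E (H(E, L) = ((4*(-2 + 4))*E - 12*L) + E = ((4*2)*E - 12*L) + E = (8*E - 12*L) + E = (-12*L + 8*E) + E = -12*L + 9*E)
(H(s, -28) - 2513)/(1609 - 3478) = ((-12*(-28) + 9*4) - 2513)/(1609 - 3478) = ((336 + 36) - 2513)/(-1869) = (372 - 2513)*(-1/1869) = -2141*(-1/1869) = 2141/1869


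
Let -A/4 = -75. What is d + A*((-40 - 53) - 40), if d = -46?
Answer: -39946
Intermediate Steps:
A = 300 (A = -4*(-75) = 300)
d + A*((-40 - 53) - 40) = -46 + 300*((-40 - 53) - 40) = -46 + 300*(-93 - 40) = -46 + 300*(-133) = -46 - 39900 = -39946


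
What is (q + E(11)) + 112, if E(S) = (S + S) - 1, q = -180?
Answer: -47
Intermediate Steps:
E(S) = -1 + 2*S (E(S) = 2*S - 1 = -1 + 2*S)
(q + E(11)) + 112 = (-180 + (-1 + 2*11)) + 112 = (-180 + (-1 + 22)) + 112 = (-180 + 21) + 112 = -159 + 112 = -47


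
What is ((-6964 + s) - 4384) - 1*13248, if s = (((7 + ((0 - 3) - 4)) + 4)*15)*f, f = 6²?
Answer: -22436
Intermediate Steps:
f = 36
s = 2160 (s = (((7 + ((0 - 3) - 4)) + 4)*15)*36 = (((7 + (-3 - 4)) + 4)*15)*36 = (((7 - 7) + 4)*15)*36 = ((0 + 4)*15)*36 = (4*15)*36 = 60*36 = 2160)
((-6964 + s) - 4384) - 1*13248 = ((-6964 + 2160) - 4384) - 1*13248 = (-4804 - 4384) - 13248 = -9188 - 13248 = -22436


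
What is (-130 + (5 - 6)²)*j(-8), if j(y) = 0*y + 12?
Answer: -1548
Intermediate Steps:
j(y) = 12 (j(y) = 0 + 12 = 12)
(-130 + (5 - 6)²)*j(-8) = (-130 + (5 - 6)²)*12 = (-130 + (-1)²)*12 = (-130 + 1)*12 = -129*12 = -1548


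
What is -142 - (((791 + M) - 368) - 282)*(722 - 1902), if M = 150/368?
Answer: 7669073/46 ≈ 1.6672e+5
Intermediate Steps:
M = 75/184 (M = 150*(1/368) = 75/184 ≈ 0.40761)
-142 - (((791 + M) - 368) - 282)*(722 - 1902) = -142 - (((791 + 75/184) - 368) - 282)*(722 - 1902) = -142 - ((145619/184 - 368) - 282)*(-1180) = -142 - (77907/184 - 282)*(-1180) = -142 - 26019*(-1180)/184 = -142 - 1*(-7675605/46) = -142 + 7675605/46 = 7669073/46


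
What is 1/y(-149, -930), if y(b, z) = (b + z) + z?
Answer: -1/2009 ≈ -0.00049776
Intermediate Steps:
y(b, z) = b + 2*z
1/y(-149, -930) = 1/(-149 + 2*(-930)) = 1/(-149 - 1860) = 1/(-2009) = -1/2009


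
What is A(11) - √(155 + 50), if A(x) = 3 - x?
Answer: -8 - √205 ≈ -22.318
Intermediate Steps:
A(11) - √(155 + 50) = (3 - 1*11) - √(155 + 50) = (3 - 11) - √205 = -8 - √205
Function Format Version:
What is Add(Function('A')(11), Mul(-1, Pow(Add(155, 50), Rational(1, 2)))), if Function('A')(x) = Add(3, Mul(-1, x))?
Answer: Add(-8, Mul(-1, Pow(205, Rational(1, 2)))) ≈ -22.318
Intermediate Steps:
Add(Function('A')(11), Mul(-1, Pow(Add(155, 50), Rational(1, 2)))) = Add(Add(3, Mul(-1, 11)), Mul(-1, Pow(Add(155, 50), Rational(1, 2)))) = Add(Add(3, -11), Mul(-1, Pow(205, Rational(1, 2)))) = Add(-8, Mul(-1, Pow(205, Rational(1, 2))))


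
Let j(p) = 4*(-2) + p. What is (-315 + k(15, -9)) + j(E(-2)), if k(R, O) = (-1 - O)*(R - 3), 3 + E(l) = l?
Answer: -232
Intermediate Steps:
E(l) = -3 + l
j(p) = -8 + p
k(R, O) = (-1 - O)*(-3 + R)
(-315 + k(15, -9)) + j(E(-2)) = (-315 + (3 - 1*15 + 3*(-9) - 1*(-9)*15)) + (-8 + (-3 - 2)) = (-315 + (3 - 15 - 27 + 135)) + (-8 - 5) = (-315 + 96) - 13 = -219 - 13 = -232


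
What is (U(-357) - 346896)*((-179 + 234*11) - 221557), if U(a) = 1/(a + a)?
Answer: 9047144153615/119 ≈ 7.6026e+10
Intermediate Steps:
U(a) = 1/(2*a)
(U(-357) - 346896)*((-179 + 234*11) - 221557) = ((½)/(-357) - 346896)*((-179 + 234*11) - 221557) = ((½)*(-1/357) - 346896)*((-179 + 2574) - 221557) = (-1/714 - 346896)*(2395 - 221557) = -247683745/714*(-219162) = 9047144153615/119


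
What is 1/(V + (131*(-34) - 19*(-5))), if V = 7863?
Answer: 1/3504 ≈ 0.00028539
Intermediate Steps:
1/(V + (131*(-34) - 19*(-5))) = 1/(7863 + (131*(-34) - 19*(-5))) = 1/(7863 + (-4454 + 95)) = 1/(7863 - 4359) = 1/3504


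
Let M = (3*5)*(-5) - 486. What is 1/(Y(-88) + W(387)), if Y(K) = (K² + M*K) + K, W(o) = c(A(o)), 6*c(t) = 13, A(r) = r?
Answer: 6/342157 ≈ 1.7536e-5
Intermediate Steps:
M = -561 (M = 15*(-5) - 486 = -75 - 486 = -561)
c(t) = 13/6 (c(t) = (⅙)*13 = 13/6)
W(o) = 13/6
Y(K) = K² - 560*K (Y(K) = (K² - 561*K) + K = K² - 560*K)
1/(Y(-88) + W(387)) = 1/(-88*(-560 - 88) + 13/6) = 1/(-88*(-648) + 13/6) = 1/(57024 + 13/6) = 1/(342157/6) = 6/342157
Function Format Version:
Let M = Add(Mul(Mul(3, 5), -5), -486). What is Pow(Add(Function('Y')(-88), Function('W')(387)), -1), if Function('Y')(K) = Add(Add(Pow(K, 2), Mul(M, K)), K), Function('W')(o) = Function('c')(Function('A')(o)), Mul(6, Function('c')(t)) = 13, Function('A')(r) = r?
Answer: Rational(6, 342157) ≈ 1.7536e-5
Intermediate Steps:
M = -561 (M = Add(Mul(15, -5), -486) = Add(-75, -486) = -561)
Function('c')(t) = Rational(13, 6) (Function('c')(t) = Mul(Rational(1, 6), 13) = Rational(13, 6))
Function('W')(o) = Rational(13, 6)
Function('Y')(K) = Add(Pow(K, 2), Mul(-560, K)) (Function('Y')(K) = Add(Add(Pow(K, 2), Mul(-561, K)), K) = Add(Pow(K, 2), Mul(-560, K)))
Pow(Add(Function('Y')(-88), Function('W')(387)), -1) = Pow(Add(Mul(-88, Add(-560, -88)), Rational(13, 6)), -1) = Pow(Add(Mul(-88, -648), Rational(13, 6)), -1) = Pow(Add(57024, Rational(13, 6)), -1) = Pow(Rational(342157, 6), -1) = Rational(6, 342157)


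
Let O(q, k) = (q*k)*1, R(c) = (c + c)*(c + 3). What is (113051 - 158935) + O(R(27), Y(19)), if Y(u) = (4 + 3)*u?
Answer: 169576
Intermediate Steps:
Y(u) = 7*u
R(c) = 2*c*(3 + c) (R(c) = (2*c)*(3 + c) = 2*c*(3 + c))
O(q, k) = k*q (O(q, k) = (k*q)*1 = k*q)
(113051 - 158935) + O(R(27), Y(19)) = (113051 - 158935) + (7*19)*(2*27*(3 + 27)) = -45884 + 133*(2*27*30) = -45884 + 133*1620 = -45884 + 215460 = 169576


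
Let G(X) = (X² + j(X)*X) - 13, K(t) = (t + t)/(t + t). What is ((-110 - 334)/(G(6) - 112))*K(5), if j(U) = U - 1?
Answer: 444/59 ≈ 7.5254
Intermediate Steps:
K(t) = 1 (K(t) = (2*t)/((2*t)) = (2*t)*(1/(2*t)) = 1)
j(U) = -1 + U
G(X) = -13 + X² + X*(-1 + X) (G(X) = (X² + (-1 + X)*X) - 13 = (X² + X*(-1 + X)) - 13 = -13 + X² + X*(-1 + X))
((-110 - 334)/(G(6) - 112))*K(5) = ((-110 - 334)/((-13 - 1*6 + 2*6²) - 112))*1 = -444/((-13 - 6 + 2*36) - 112)*1 = -444/((-13 - 6 + 72) - 112)*1 = -444/(53 - 112)*1 = -444/(-59)*1 = -444*(-1/59)*1 = (444/59)*1 = 444/59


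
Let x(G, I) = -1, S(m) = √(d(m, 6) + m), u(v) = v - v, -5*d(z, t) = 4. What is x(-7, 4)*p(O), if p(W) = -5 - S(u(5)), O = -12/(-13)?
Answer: 5 + 2*I*√5/5 ≈ 5.0 + 0.89443*I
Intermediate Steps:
d(z, t) = -⅘ (d(z, t) = -⅕*4 = -⅘)
u(v) = 0
S(m) = √(-⅘ + m)
O = 12/13 (O = -12*(-1/13) = 12/13 ≈ 0.92308)
p(W) = -5 - 2*I*√5/5 (p(W) = -5 - √(-20 + 25*0)/5 = -5 - √(-20 + 0)/5 = -5 - √(-20)/5 = -5 - 2*I*√5/5)
x(-7, 4)*p(O) = -(-5 - 2*I*√5/5) = 5 + 2*I*√5/5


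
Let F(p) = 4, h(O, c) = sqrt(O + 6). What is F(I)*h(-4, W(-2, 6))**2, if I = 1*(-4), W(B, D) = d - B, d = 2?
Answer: 8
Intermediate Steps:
W(B, D) = 2 - B
h(O, c) = sqrt(6 + O)
I = -4
F(I)*h(-4, W(-2, 6))**2 = 4*(sqrt(6 - 4))**2 = 4*(sqrt(2))**2 = 4*2 = 8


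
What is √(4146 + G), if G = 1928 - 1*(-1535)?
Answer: √7609 ≈ 87.230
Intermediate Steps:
G = 3463 (G = 1928 + 1535 = 3463)
√(4146 + G) = √(4146 + 3463) = √7609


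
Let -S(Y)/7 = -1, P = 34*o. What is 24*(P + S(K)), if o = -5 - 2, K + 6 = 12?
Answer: -5544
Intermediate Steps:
K = 6 (K = -6 + 12 = 6)
o = -7
P = -238 (P = 34*(-7) = -238)
S(Y) = 7 (S(Y) = -7*(-1) = 7)
24*(P + S(K)) = 24*(-238 + 7) = 24*(-231) = -5544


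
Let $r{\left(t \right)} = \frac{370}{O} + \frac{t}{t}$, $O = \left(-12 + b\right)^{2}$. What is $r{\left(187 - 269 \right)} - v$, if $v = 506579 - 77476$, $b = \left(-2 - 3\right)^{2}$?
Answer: $- \frac{72517868}{169} \approx -4.291 \cdot 10^{5}$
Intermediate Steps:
$b = 25$ ($b = \left(-5\right)^{2} = 25$)
$O = 169$ ($O = \left(-12 + 25\right)^{2} = 13^{2} = 169$)
$r{\left(t \right)} = \frac{539}{169}$ ($r{\left(t \right)} = \frac{370}{169} + \frac{t}{t} = 370 \cdot \frac{1}{169} + 1 = \frac{370}{169} + 1 = \frac{539}{169}$)
$v = 429103$
$r{\left(187 - 269 \right)} - v = \frac{539}{169} - 429103 = - \frac{72517868}{169}$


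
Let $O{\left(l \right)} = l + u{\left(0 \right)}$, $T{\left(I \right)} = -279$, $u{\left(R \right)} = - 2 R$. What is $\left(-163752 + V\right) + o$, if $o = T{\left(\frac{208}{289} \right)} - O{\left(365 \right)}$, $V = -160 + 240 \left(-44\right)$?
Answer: $-175116$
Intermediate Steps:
$V = -10720$ ($V = -160 - 10560 = -10720$)
$O{\left(l \right)} = l$ ($O{\left(l \right)} = l - 0 = l + 0 = l$)
$o = -644$ ($o = -279 - 365 = -644$)
$\left(-163752 + V\right) + o = \left(-163752 - 10720\right) - 644 = -174472 - 644 = -175116$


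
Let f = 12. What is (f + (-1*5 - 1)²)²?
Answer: 2304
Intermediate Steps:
(f + (-1*5 - 1)²)² = (12 + (-1*5 - 1)²)² = (12 + (-5 - 1)²)² = (12 + (-6)²)² = (12 + 36)² = 48² = 2304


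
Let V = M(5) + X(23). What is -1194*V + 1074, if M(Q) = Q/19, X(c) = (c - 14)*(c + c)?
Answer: -9377568/19 ≈ -4.9356e+5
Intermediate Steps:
X(c) = 2*c*(-14 + c) (X(c) = (-14 + c)*(2*c) = 2*c*(-14 + c))
M(Q) = Q/19 (M(Q) = Q*(1/19) = Q/19)
V = 7871/19 (V = (1/19)*5 + 2*23*(-14 + 23) = 5/19 + 2*23*9 = 5/19 + 414 = 7871/19 ≈ 414.26)
-1194*V + 1074 = -1194*7871/19 + 1074 = -9397974/19 + 1074 = -9377568/19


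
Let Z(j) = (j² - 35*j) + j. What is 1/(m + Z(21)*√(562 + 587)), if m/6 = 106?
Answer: -212/28409775 - 91*√1149/28409775 ≈ -0.00011604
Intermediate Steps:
m = 636 (m = 6*106 = 636)
Z(j) = j² - 34*j
1/(m + Z(21)*√(562 + 587)) = 1/(636 + (21*(-34 + 21))*√(562 + 587)) = 1/(636 + (21*(-13))*√1149) = 1/(636 - 273*√1149)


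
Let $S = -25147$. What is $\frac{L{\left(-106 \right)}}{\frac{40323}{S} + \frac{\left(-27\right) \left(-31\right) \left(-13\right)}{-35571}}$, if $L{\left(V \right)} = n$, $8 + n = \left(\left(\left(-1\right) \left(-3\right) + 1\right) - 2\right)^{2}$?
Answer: $\frac{596335958}{193450821} \approx 3.0826$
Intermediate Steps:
$n = -4$ ($n = -8 + \left(\left(\left(-1\right) \left(-3\right) + 1\right) - 2\right)^{2} = -8 + \left(\left(3 + 1\right) - 2\right)^{2} = -8 + \left(4 - 2\right)^{2} = -8 + 2^{2} = -8 + 4 = -4$)
$L{\left(V \right)} = -4$
$\frac{L{\left(-106 \right)}}{\frac{40323}{S} + \frac{\left(-27\right) \left(-31\right) \left(-13\right)}{-35571}} = - \frac{4}{\frac{40323}{-25147} + \frac{\left(-27\right) \left(-31\right) \left(-13\right)}{-35571}} = - \frac{4}{40323 \left(- \frac{1}{25147}\right) + 837 \left(-13\right) \left(- \frac{1}{35571}\right)} = - \frac{4}{- \frac{40323}{25147} - - \frac{3627}{11857}} = - \frac{4}{- \frac{40323}{25147} + \frac{3627}{11857}} = - \frac{4}{- \frac{386901642}{298167979}} = \left(-4\right) \left(- \frac{298167979}{386901642}\right) = \frac{596335958}{193450821}$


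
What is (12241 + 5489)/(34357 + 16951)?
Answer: 8865/25654 ≈ 0.34556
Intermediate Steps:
(12241 + 5489)/(34357 + 16951) = 17730/51308 = 17730*(1/51308) = 8865/25654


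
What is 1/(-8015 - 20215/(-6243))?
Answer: -6243/50017430 ≈ -0.00012482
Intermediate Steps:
1/(-8015 - 20215/(-6243)) = 1/(-8015 - 20215*(-1/6243)) = 1/(-8015 + 20215/6243) = 1/(-50017430/6243) = -6243/50017430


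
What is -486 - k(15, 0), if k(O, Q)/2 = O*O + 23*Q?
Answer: -936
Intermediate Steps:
k(O, Q) = 2*O² + 46*Q (k(O, Q) = 2*(O*O + 23*Q) = 2*(O² + 23*Q) = 2*O² + 46*Q)
-486 - k(15, 0) = -486 - (2*15² + 46*0) = -486 - (2*225 + 0) = -486 - (450 + 0) = -486 - 1*450 = -486 - 450 = -936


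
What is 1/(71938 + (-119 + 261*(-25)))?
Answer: 1/65294 ≈ 1.5315e-5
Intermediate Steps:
1/(71938 + (-119 + 261*(-25))) = 1/(71938 + (-119 - 6525)) = 1/(71938 - 6644) = 1/65294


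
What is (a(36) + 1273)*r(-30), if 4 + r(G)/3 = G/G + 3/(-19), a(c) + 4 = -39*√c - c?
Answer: -179820/19 ≈ -9464.2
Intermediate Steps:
a(c) = -4 - c - 39*√c (a(c) = -4 + (-39*√c - c) = -4 + (-c - 39*√c) = -4 - c - 39*√c)
r(G) = -180/19 (r(G) = -12 + 3*(G/G + 3/(-19)) = -12 + 3*(1 + 3*(-1/19)) = -12 + 3*(1 - 3/19) = -12 + 3*(16/19) = -12 + 48/19 = -180/19)
(a(36) + 1273)*r(-30) = ((-4 - 1*36 - 39*√36) + 1273)*(-180/19) = ((-4 - 36 - 39*6) + 1273)*(-180/19) = ((-4 - 36 - 234) + 1273)*(-180/19) = (-274 + 1273)*(-180/19) = 999*(-180/19) = -179820/19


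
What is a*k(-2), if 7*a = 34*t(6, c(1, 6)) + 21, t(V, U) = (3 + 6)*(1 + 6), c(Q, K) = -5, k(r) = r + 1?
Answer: -309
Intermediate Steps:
k(r) = 1 + r
t(V, U) = 63 (t(V, U) = 9*7 = 63)
a = 309 (a = (34*63 + 21)/7 = (2142 + 21)/7 = (⅐)*2163 = 309)
a*k(-2) = 309*(1 - 2) = 309*(-1) = -309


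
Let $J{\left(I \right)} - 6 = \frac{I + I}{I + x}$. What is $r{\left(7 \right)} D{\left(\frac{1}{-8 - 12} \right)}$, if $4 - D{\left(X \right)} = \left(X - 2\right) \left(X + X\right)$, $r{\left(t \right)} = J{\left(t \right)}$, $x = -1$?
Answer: $\frac{253}{8} \approx 31.625$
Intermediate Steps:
$J{\left(I \right)} = 6 + \frac{2 I}{-1 + I}$ ($J{\left(I \right)} = 6 + \frac{I + I}{I - 1} = 6 + \frac{2 I}{-1 + I}$)
$r{\left(t \right)} = \frac{2 \left(-3 + 4 t\right)}{-1 + t}$
$D{\left(X \right)} = 4 - 2 X \left(-2 + X\right)$ ($D{\left(X \right)} = 4 - \left(X - 2\right) \left(X + X\right) = 4 - \left(-2 + X\right) 2 X = 4 - 2 X \left(-2 + X\right)$)
$r{\left(7 \right)} D{\left(\frac{1}{-8 - 12} \right)} = \frac{2 \left(-3 + 4 \cdot 7\right)}{-1 + 7} \left(4 - 2 \left(\frac{1}{-8 - 12}\right)^{2} + \frac{4}{-8 - 12}\right) = \frac{2 \left(-3 + 28\right)}{6} \left(4 - 2 \left(\frac{1}{-20}\right)^{2} + \frac{4}{-20}\right) = 2 \cdot \frac{1}{6} \cdot 25 \left(4 - 2 \left(- \frac{1}{20}\right)^{2} + 4 \left(- \frac{1}{20}\right)\right) = \frac{25 \left(4 - \frac{1}{200} - \frac{1}{5}\right)}{3} = \frac{25}{3} \cdot \frac{759}{200} = \frac{253}{8}$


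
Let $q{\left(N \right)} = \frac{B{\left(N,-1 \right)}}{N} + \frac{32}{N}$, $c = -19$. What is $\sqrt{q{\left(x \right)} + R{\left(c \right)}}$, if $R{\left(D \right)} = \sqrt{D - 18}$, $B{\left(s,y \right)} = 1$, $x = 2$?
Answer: $\frac{\sqrt{66 + 4 i \sqrt{37}}}{2} \approx 4.1283 + 0.73672 i$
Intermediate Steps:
$R{\left(D \right)} = \sqrt{-18 + D}$
$q{\left(N \right)} = \frac{33}{N}$ ($q{\left(N \right)} = 1 \frac{1}{N} + \frac{32}{N} = \frac{1}{N} + \frac{32}{N} = \frac{33}{N}$)
$\sqrt{q{\left(x \right)} + R{\left(c \right)}} = \sqrt{\frac{33}{2} + \sqrt{-18 - 19}} = \sqrt{33 \cdot \frac{1}{2} + \sqrt{-37}} = \sqrt{\frac{33}{2} + i \sqrt{37}}$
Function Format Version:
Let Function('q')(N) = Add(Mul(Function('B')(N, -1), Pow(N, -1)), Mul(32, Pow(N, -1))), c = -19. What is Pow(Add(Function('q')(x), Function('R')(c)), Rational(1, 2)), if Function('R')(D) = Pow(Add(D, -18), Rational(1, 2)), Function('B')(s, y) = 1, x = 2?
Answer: Mul(Rational(1, 2), Pow(Add(66, Mul(4, I, Pow(37, Rational(1, 2)))), Rational(1, 2))) ≈ Add(4.1283, Mul(0.73672, I))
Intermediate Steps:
Function('R')(D) = Pow(Add(-18, D), Rational(1, 2))
Function('q')(N) = Mul(33, Pow(N, -1)) (Function('q')(N) = Add(Mul(1, Pow(N, -1)), Mul(32, Pow(N, -1))) = Add(Pow(N, -1), Mul(32, Pow(N, -1))) = Mul(33, Pow(N, -1)))
Pow(Add(Function('q')(x), Function('R')(c)), Rational(1, 2)) = Pow(Add(Mul(33, Pow(2, -1)), Pow(Add(-18, -19), Rational(1, 2))), Rational(1, 2)) = Pow(Add(Mul(33, Rational(1, 2)), Pow(-37, Rational(1, 2))), Rational(1, 2)) = Pow(Add(Rational(33, 2), Mul(I, Pow(37, Rational(1, 2)))), Rational(1, 2))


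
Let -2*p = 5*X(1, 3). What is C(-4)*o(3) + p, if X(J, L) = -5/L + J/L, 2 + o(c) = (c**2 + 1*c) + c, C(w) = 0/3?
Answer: 10/3 ≈ 3.3333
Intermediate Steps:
C(w) = 0 (C(w) = 0*(1/3) = 0)
o(c) = -2 + c**2 + 2*c (o(c) = -2 + ((c**2 + 1*c) + c) = -2 + ((c**2 + c) + c) = -2 + ((c + c**2) + c) = -2 + (c**2 + 2*c) = -2 + c**2 + 2*c)
p = 10/3 (p = -5*(-5 + 1)/3/2 = -5*(1/3)*(-4)/2 = -5*(-4)/(2*3) = -1/2*(-20/3) = 10/3 ≈ 3.3333)
C(-4)*o(3) + p = 0*(-2 + 3**2 + 2*3) + 10/3 = 0*(-2 + 9 + 6) + 10/3 = 0*13 + 10/3 = 0 + 10/3 = 10/3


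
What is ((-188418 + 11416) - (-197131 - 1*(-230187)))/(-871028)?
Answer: 105029/435514 ≈ 0.24116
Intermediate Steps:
((-188418 + 11416) - (-197131 - 1*(-230187)))/(-871028) = (-177002 - (-197131 + 230187))*(-1/871028) = (-177002 - 1*33056)*(-1/871028) = (-177002 - 33056)*(-1/871028) = -210058*(-1/871028) = 105029/435514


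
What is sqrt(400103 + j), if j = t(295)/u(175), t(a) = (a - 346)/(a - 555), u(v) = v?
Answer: sqrt(8283132380705)/4550 ≈ 632.54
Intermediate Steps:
t(a) = (-346 + a)/(-555 + a)
j = 51/45500 (j = ((-346 + 295)/(-555 + 295))/175 = (-51/(-260))*(1/175) = -1/260*(-51)*(1/175) = (51/260)*(1/175) = 51/45500 ≈ 0.0011209)
sqrt(400103 + j) = sqrt(400103 + 51/45500) = sqrt(18204686551/45500) = sqrt(8283132380705)/4550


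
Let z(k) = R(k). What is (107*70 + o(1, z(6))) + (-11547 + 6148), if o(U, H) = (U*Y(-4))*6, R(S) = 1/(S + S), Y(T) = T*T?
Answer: 2187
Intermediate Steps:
Y(T) = T²
R(S) = 1/(2*S)
z(k) = 1/(2*k)
o(U, H) = 96*U (o(U, H) = (U*(-4)²)*6 = (U*16)*6 = (16*U)*6 = 96*U)
(107*70 + o(1, z(6))) + (-11547 + 6148) = (107*70 + 96*1) + (-11547 + 6148) = (7490 + 96) - 5399 = 7586 - 5399 = 2187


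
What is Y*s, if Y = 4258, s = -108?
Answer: -459864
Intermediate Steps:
Y*s = 4258*(-108) = -459864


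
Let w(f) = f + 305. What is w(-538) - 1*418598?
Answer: -418831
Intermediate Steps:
w(f) = 305 + f
w(-538) - 1*418598 = (305 - 538) - 1*418598 = -233 - 418598 = -418831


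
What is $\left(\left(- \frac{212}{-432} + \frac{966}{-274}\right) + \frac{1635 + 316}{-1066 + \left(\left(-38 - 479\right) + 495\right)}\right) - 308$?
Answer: $- \frac{1258980061}{4024512} \approx -312.83$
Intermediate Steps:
$\left(\left(- \frac{212}{-432} + \frac{966}{-274}\right) + \frac{1635 + 316}{-1066 + \left(\left(-38 - 479\right) + 495\right)}\right) - 308 = \left(\left(\left(-212\right) \left(- \frac{1}{432}\right) + 966 \left(- \frac{1}{274}\right)\right) + \frac{1951}{-1066 + \left(-517 + 495\right)}\right) - 308 = \left(\left(\frac{53}{108} - \frac{483}{137}\right) + \frac{1951}{-1066 - 22}\right) - 308 = \left(- \frac{44903}{14796} + \frac{1951}{-1088}\right) - 308 = \left(- \frac{44903}{14796} + 1951 \left(- \frac{1}{1088}\right)\right) - 308 = \left(- \frac{44903}{14796} - \frac{1951}{1088}\right) - 308 = - \frac{19430365}{4024512} - 308 = - \frac{1258980061}{4024512}$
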